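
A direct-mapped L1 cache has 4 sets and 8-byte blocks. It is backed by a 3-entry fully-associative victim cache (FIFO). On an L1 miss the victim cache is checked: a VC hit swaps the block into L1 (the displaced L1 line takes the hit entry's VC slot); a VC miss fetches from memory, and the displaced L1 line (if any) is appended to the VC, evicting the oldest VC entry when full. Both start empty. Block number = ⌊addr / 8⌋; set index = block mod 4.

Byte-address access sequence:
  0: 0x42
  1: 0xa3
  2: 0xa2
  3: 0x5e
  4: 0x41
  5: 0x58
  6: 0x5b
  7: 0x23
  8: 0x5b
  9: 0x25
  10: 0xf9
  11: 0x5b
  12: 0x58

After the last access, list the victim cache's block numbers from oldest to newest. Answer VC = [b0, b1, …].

VC = [20, 8, 31]

#0 0x42→b8/s0 MISS; vc=[]
#1 0xa3→b20/s0 MISS; vc=[8]
#2 0xa2→b20/s0 L1-HIT; vc=[8]
#3 0x5e→b11/s3 MISS; vc=[8]
#4 0x41→b8/s0 VC-HIT; vc=[20]
#5 0x58→b11/s3 L1-HIT; vc=[20]
#6 0x5b→b11/s3 L1-HIT; vc=[20]
#7 0x23→b4/s0 MISS; vc=[20,8]
#8 0x5b→b11/s3 L1-HIT; vc=[20,8]
#9 0x25→b4/s0 L1-HIT; vc=[20,8]
#10 0xf9→b31/s3 MISS; vc=[20,8,11]
#11 0x5b→b11/s3 VC-HIT; vc=[20,8,31]
#12 0x58→b11/s3 L1-HIT; vc=[20,8,31]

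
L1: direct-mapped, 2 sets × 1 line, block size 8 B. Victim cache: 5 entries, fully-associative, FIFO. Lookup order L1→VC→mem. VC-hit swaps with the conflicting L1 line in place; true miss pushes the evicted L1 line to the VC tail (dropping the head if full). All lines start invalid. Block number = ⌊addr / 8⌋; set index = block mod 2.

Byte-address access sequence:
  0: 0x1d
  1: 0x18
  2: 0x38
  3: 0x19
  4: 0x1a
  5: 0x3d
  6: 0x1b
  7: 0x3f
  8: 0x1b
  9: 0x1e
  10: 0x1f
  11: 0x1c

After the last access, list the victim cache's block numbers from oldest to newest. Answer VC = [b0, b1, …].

0: 0x1d (blk 3, set 1) → MISS  vc=[]
1: 0x18 (blk 3, set 1) → L1-HIT  vc=[]
2: 0x38 (blk 7, set 1) → MISS  vc=[3]
3: 0x19 (blk 3, set 1) → VC-HIT  vc=[7]
4: 0x1a (blk 3, set 1) → L1-HIT  vc=[7]
5: 0x3d (blk 7, set 1) → VC-HIT  vc=[3]
6: 0x1b (blk 3, set 1) → VC-HIT  vc=[7]
7: 0x3f (blk 7, set 1) → VC-HIT  vc=[3]
8: 0x1b (blk 3, set 1) → VC-HIT  vc=[7]
9: 0x1e (blk 3, set 1) → L1-HIT  vc=[7]
10: 0x1f (blk 3, set 1) → L1-HIT  vc=[7]
11: 0x1c (blk 3, set 1) → L1-HIT  vc=[7]

VC = [7]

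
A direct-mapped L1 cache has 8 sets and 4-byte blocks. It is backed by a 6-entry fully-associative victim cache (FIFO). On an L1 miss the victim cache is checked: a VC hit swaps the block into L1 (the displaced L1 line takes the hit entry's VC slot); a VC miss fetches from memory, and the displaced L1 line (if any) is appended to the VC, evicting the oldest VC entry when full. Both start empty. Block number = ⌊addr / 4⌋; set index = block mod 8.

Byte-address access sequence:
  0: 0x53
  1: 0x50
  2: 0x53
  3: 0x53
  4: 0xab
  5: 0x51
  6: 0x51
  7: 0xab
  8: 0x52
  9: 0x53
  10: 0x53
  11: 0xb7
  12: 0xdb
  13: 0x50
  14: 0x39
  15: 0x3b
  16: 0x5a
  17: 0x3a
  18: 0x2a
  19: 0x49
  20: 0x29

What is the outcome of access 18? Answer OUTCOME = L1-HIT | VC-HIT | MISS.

OUTCOME = MISS

0: 0x53 (blk 20, set 4) → MISS  vc=[]
1: 0x50 (blk 20, set 4) → L1-HIT  vc=[]
2: 0x53 (blk 20, set 4) → L1-HIT  vc=[]
3: 0x53 (blk 20, set 4) → L1-HIT  vc=[]
4: 0xab (blk 42, set 2) → MISS  vc=[]
5: 0x51 (blk 20, set 4) → L1-HIT  vc=[]
6: 0x51 (blk 20, set 4) → L1-HIT  vc=[]
7: 0xab (blk 42, set 2) → L1-HIT  vc=[]
8: 0x52 (blk 20, set 4) → L1-HIT  vc=[]
9: 0x53 (blk 20, set 4) → L1-HIT  vc=[]
10: 0x53 (blk 20, set 4) → L1-HIT  vc=[]
11: 0xb7 (blk 45, set 5) → MISS  vc=[]
12: 0xdb (blk 54, set 6) → MISS  vc=[]
13: 0x50 (blk 20, set 4) → L1-HIT  vc=[]
14: 0x39 (blk 14, set 6) → MISS  vc=[54]
15: 0x3b (blk 14, set 6) → L1-HIT  vc=[54]
16: 0x5a (blk 22, set 6) → MISS  vc=[54, 14]
17: 0x3a (blk 14, set 6) → VC-HIT  vc=[54, 22]
18: 0x2a (blk 10, set 2) → MISS  vc=[54, 22, 42]
19: 0x49 (blk 18, set 2) → MISS  vc=[54, 22, 42, 10]
20: 0x29 (blk 10, set 2) → VC-HIT  vc=[54, 22, 42, 18]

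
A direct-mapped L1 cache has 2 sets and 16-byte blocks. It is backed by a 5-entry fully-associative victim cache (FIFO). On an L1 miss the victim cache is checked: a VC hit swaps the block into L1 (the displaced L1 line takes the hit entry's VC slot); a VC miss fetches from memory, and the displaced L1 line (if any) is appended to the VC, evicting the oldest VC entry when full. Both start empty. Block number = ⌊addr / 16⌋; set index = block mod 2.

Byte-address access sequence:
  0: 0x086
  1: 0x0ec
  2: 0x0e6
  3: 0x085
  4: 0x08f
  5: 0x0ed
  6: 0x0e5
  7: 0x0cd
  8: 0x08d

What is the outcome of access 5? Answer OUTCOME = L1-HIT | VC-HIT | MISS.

0: 0x86 (blk 8, set 0) → MISS  vc=[]
1: 0xec (blk 14, set 0) → MISS  vc=[8]
2: 0xe6 (blk 14, set 0) → L1-HIT  vc=[8]
3: 0x85 (blk 8, set 0) → VC-HIT  vc=[14]
4: 0x8f (blk 8, set 0) → L1-HIT  vc=[14]
5: 0xed (blk 14, set 0) → VC-HIT  vc=[8]
6: 0xe5 (blk 14, set 0) → L1-HIT  vc=[8]
7: 0xcd (blk 12, set 0) → MISS  vc=[8, 14]
8: 0x8d (blk 8, set 0) → VC-HIT  vc=[12, 14]

OUTCOME = VC-HIT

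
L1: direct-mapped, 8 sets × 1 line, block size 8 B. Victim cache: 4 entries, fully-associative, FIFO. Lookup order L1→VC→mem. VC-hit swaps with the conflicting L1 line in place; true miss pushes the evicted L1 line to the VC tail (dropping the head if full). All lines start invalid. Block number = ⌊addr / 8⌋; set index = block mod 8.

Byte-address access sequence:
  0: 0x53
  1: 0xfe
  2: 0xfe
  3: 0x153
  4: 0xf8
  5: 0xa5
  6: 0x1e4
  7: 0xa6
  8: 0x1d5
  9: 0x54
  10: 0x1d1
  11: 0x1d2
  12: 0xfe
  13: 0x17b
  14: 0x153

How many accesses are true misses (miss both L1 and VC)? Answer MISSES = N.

MISSES = 7

0: 0x53 (blk 10, set 2) → MISS  vc=[]
1: 0xfe (blk 31, set 7) → MISS  vc=[]
2: 0xfe (blk 31, set 7) → L1-HIT  vc=[]
3: 0x153 (blk 42, set 2) → MISS  vc=[10]
4: 0xf8 (blk 31, set 7) → L1-HIT  vc=[10]
5: 0xa5 (blk 20, set 4) → MISS  vc=[10]
6: 0x1e4 (blk 60, set 4) → MISS  vc=[10, 20]
7: 0xa6 (blk 20, set 4) → VC-HIT  vc=[10, 60]
8: 0x1d5 (blk 58, set 2) → MISS  vc=[10, 60, 42]
9: 0x54 (blk 10, set 2) → VC-HIT  vc=[58, 60, 42]
10: 0x1d1 (blk 58, set 2) → VC-HIT  vc=[10, 60, 42]
11: 0x1d2 (blk 58, set 2) → L1-HIT  vc=[10, 60, 42]
12: 0xfe (blk 31, set 7) → L1-HIT  vc=[10, 60, 42]
13: 0x17b (blk 47, set 7) → MISS  vc=[10, 60, 42, 31]
14: 0x153 (blk 42, set 2) → VC-HIT  vc=[10, 60, 58, 31]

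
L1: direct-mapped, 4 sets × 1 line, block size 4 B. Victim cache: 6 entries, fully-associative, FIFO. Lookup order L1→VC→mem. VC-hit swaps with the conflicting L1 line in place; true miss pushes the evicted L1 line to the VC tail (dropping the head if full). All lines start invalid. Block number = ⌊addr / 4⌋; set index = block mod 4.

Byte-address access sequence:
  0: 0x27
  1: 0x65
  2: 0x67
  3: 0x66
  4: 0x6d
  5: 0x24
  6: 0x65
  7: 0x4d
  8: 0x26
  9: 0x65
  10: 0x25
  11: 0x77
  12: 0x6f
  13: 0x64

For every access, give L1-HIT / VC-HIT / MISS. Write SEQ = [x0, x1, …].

SEQ = [MISS, MISS, L1-HIT, L1-HIT, MISS, VC-HIT, VC-HIT, MISS, VC-HIT, VC-HIT, VC-HIT, MISS, VC-HIT, VC-HIT]

#0 0x27→b9/s1 MISS; vc=[]
#1 0x65→b25/s1 MISS; vc=[9]
#2 0x67→b25/s1 L1-HIT; vc=[9]
#3 0x66→b25/s1 L1-HIT; vc=[9]
#4 0x6d→b27/s3 MISS; vc=[9]
#5 0x24→b9/s1 VC-HIT; vc=[25]
#6 0x65→b25/s1 VC-HIT; vc=[9]
#7 0x4d→b19/s3 MISS; vc=[9,27]
#8 0x26→b9/s1 VC-HIT; vc=[25,27]
#9 0x65→b25/s1 VC-HIT; vc=[9,27]
#10 0x25→b9/s1 VC-HIT; vc=[25,27]
#11 0x77→b29/s1 MISS; vc=[25,27,9]
#12 0x6f→b27/s3 VC-HIT; vc=[25,19,9]
#13 0x64→b25/s1 VC-HIT; vc=[29,19,9]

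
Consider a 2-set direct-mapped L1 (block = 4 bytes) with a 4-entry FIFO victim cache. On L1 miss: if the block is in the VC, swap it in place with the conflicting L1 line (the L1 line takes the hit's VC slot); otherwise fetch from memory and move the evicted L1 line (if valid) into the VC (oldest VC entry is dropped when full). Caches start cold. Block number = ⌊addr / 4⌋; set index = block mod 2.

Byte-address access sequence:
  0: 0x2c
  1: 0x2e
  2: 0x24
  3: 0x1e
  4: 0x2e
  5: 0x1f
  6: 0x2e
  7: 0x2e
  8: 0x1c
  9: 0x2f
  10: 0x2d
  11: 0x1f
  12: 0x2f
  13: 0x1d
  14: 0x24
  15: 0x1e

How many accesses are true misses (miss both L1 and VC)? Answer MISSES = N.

MISSES = 3

#0 0x2c→b11/s1 MISS; vc=[]
#1 0x2e→b11/s1 L1-HIT; vc=[]
#2 0x24→b9/s1 MISS; vc=[11]
#3 0x1e→b7/s1 MISS; vc=[11,9]
#4 0x2e→b11/s1 VC-HIT; vc=[7,9]
#5 0x1f→b7/s1 VC-HIT; vc=[11,9]
#6 0x2e→b11/s1 VC-HIT; vc=[7,9]
#7 0x2e→b11/s1 L1-HIT; vc=[7,9]
#8 0x1c→b7/s1 VC-HIT; vc=[11,9]
#9 0x2f→b11/s1 VC-HIT; vc=[7,9]
#10 0x2d→b11/s1 L1-HIT; vc=[7,9]
#11 0x1f→b7/s1 VC-HIT; vc=[11,9]
#12 0x2f→b11/s1 VC-HIT; vc=[7,9]
#13 0x1d→b7/s1 VC-HIT; vc=[11,9]
#14 0x24→b9/s1 VC-HIT; vc=[11,7]
#15 0x1e→b7/s1 VC-HIT; vc=[11,9]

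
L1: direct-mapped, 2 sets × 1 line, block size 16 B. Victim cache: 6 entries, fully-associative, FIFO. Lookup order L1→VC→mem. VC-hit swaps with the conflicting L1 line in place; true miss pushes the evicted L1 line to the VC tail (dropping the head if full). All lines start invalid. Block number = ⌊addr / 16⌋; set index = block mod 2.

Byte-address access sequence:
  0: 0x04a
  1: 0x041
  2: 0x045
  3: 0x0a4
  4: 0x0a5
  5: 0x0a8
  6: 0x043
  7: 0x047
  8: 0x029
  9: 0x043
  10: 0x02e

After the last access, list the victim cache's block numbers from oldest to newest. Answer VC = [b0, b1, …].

VC = [10, 4]

0: 0x4a (blk 4, set 0) → MISS  vc=[]
1: 0x41 (blk 4, set 0) → L1-HIT  vc=[]
2: 0x45 (blk 4, set 0) → L1-HIT  vc=[]
3: 0xa4 (blk 10, set 0) → MISS  vc=[4]
4: 0xa5 (blk 10, set 0) → L1-HIT  vc=[4]
5: 0xa8 (blk 10, set 0) → L1-HIT  vc=[4]
6: 0x43 (blk 4, set 0) → VC-HIT  vc=[10]
7: 0x47 (blk 4, set 0) → L1-HIT  vc=[10]
8: 0x29 (blk 2, set 0) → MISS  vc=[10, 4]
9: 0x43 (blk 4, set 0) → VC-HIT  vc=[10, 2]
10: 0x2e (blk 2, set 0) → VC-HIT  vc=[10, 4]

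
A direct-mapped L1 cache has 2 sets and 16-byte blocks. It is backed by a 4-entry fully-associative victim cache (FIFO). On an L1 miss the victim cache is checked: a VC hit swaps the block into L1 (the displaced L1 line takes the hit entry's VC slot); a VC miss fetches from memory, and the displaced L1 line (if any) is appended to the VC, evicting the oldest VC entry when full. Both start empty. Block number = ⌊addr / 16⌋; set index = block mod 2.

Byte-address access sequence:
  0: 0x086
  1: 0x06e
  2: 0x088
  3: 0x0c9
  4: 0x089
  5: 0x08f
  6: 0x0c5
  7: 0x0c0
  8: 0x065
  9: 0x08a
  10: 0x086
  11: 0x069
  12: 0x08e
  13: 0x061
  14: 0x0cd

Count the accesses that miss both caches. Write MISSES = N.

#0 0x86→b8/s0 MISS; vc=[]
#1 0x6e→b6/s0 MISS; vc=[8]
#2 0x88→b8/s0 VC-HIT; vc=[6]
#3 0xc9→b12/s0 MISS; vc=[6,8]
#4 0x89→b8/s0 VC-HIT; vc=[6,12]
#5 0x8f→b8/s0 L1-HIT; vc=[6,12]
#6 0xc5→b12/s0 VC-HIT; vc=[6,8]
#7 0xc0→b12/s0 L1-HIT; vc=[6,8]
#8 0x65→b6/s0 VC-HIT; vc=[12,8]
#9 0x8a→b8/s0 VC-HIT; vc=[12,6]
#10 0x86→b8/s0 L1-HIT; vc=[12,6]
#11 0x69→b6/s0 VC-HIT; vc=[12,8]
#12 0x8e→b8/s0 VC-HIT; vc=[12,6]
#13 0x61→b6/s0 VC-HIT; vc=[12,8]
#14 0xcd→b12/s0 VC-HIT; vc=[6,8]

MISSES = 3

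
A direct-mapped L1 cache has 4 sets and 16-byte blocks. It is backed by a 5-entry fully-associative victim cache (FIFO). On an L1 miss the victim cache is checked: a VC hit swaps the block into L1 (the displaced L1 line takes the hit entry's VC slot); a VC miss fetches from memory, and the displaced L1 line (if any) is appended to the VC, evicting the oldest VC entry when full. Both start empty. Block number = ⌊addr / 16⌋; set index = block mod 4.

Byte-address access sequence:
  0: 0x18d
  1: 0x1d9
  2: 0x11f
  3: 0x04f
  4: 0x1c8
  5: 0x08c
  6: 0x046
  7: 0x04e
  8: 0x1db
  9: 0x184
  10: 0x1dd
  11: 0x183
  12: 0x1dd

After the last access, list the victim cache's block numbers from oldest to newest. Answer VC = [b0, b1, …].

  [0] addr=0x18d blk=24 s=0: MISS | VC []
  [1] addr=0x1d9 blk=29 s=1: MISS | VC []
  [2] addr=0x11f blk=17 s=1: MISS | VC [29]
  [3] addr=0x4f blk=4 s=0: MISS | VC [29, 24]
  [4] addr=0x1c8 blk=28 s=0: MISS | VC [29, 24, 4]
  [5] addr=0x8c blk=8 s=0: MISS | VC [29, 24, 4, 28]
  [6] addr=0x46 blk=4 s=0: VC-HIT | VC [29, 24, 8, 28]
  [7] addr=0x4e blk=4 s=0: L1-HIT | VC [29, 24, 8, 28]
  [8] addr=0x1db blk=29 s=1: VC-HIT | VC [17, 24, 8, 28]
  [9] addr=0x184 blk=24 s=0: VC-HIT | VC [17, 4, 8, 28]
  [10] addr=0x1dd blk=29 s=1: L1-HIT | VC [17, 4, 8, 28]
  [11] addr=0x183 blk=24 s=0: L1-HIT | VC [17, 4, 8, 28]
  [12] addr=0x1dd blk=29 s=1: L1-HIT | VC [17, 4, 8, 28]

VC = [17, 4, 8, 28]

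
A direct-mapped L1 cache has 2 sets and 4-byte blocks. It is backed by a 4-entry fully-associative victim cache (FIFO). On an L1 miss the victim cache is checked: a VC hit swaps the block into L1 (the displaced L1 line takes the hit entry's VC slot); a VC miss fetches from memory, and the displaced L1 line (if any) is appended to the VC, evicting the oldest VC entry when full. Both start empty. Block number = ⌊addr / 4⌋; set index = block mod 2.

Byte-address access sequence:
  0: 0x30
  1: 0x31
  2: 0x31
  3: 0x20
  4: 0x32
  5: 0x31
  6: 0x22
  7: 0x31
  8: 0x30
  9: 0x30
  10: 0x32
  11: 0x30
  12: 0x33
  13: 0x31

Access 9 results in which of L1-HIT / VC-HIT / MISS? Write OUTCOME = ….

0: 0x30 (blk 12, set 0) → MISS  vc=[]
1: 0x31 (blk 12, set 0) → L1-HIT  vc=[]
2: 0x31 (blk 12, set 0) → L1-HIT  vc=[]
3: 0x20 (blk 8, set 0) → MISS  vc=[12]
4: 0x32 (blk 12, set 0) → VC-HIT  vc=[8]
5: 0x31 (blk 12, set 0) → L1-HIT  vc=[8]
6: 0x22 (blk 8, set 0) → VC-HIT  vc=[12]
7: 0x31 (blk 12, set 0) → VC-HIT  vc=[8]
8: 0x30 (blk 12, set 0) → L1-HIT  vc=[8]
9: 0x30 (blk 12, set 0) → L1-HIT  vc=[8]
10: 0x32 (blk 12, set 0) → L1-HIT  vc=[8]
11: 0x30 (blk 12, set 0) → L1-HIT  vc=[8]
12: 0x33 (blk 12, set 0) → L1-HIT  vc=[8]
13: 0x31 (blk 12, set 0) → L1-HIT  vc=[8]

OUTCOME = L1-HIT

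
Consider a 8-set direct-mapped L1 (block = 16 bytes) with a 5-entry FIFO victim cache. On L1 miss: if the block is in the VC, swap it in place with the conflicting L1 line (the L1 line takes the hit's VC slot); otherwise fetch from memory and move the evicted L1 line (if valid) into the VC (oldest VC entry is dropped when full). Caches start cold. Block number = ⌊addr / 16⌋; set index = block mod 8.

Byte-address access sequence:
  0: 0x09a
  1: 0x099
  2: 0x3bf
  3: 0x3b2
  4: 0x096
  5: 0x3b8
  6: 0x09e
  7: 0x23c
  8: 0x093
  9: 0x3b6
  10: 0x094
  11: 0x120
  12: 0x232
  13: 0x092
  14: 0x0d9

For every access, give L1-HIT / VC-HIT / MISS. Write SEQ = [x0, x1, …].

SEQ = [MISS, L1-HIT, MISS, L1-HIT, L1-HIT, L1-HIT, L1-HIT, MISS, L1-HIT, VC-HIT, L1-HIT, MISS, VC-HIT, L1-HIT, MISS]

0: 0x9a (blk 9, set 1) → MISS  vc=[]
1: 0x99 (blk 9, set 1) → L1-HIT  vc=[]
2: 0x3bf (blk 59, set 3) → MISS  vc=[]
3: 0x3b2 (blk 59, set 3) → L1-HIT  vc=[]
4: 0x96 (blk 9, set 1) → L1-HIT  vc=[]
5: 0x3b8 (blk 59, set 3) → L1-HIT  vc=[]
6: 0x9e (blk 9, set 1) → L1-HIT  vc=[]
7: 0x23c (blk 35, set 3) → MISS  vc=[59]
8: 0x93 (blk 9, set 1) → L1-HIT  vc=[59]
9: 0x3b6 (blk 59, set 3) → VC-HIT  vc=[35]
10: 0x94 (blk 9, set 1) → L1-HIT  vc=[35]
11: 0x120 (blk 18, set 2) → MISS  vc=[35]
12: 0x232 (blk 35, set 3) → VC-HIT  vc=[59]
13: 0x92 (blk 9, set 1) → L1-HIT  vc=[59]
14: 0xd9 (blk 13, set 5) → MISS  vc=[59]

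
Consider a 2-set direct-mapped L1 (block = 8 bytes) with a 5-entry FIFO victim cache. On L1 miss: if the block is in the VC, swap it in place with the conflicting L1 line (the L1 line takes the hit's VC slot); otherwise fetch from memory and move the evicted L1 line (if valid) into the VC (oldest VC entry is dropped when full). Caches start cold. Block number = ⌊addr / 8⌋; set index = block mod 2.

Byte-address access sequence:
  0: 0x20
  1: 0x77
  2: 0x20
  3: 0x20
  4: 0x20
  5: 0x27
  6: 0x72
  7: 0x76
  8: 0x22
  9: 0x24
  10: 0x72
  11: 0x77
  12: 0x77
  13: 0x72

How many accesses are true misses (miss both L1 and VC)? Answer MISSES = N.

#0 0x20→b4/s0 MISS; vc=[]
#1 0x77→b14/s0 MISS; vc=[4]
#2 0x20→b4/s0 VC-HIT; vc=[14]
#3 0x20→b4/s0 L1-HIT; vc=[14]
#4 0x20→b4/s0 L1-HIT; vc=[14]
#5 0x27→b4/s0 L1-HIT; vc=[14]
#6 0x72→b14/s0 VC-HIT; vc=[4]
#7 0x76→b14/s0 L1-HIT; vc=[4]
#8 0x22→b4/s0 VC-HIT; vc=[14]
#9 0x24→b4/s0 L1-HIT; vc=[14]
#10 0x72→b14/s0 VC-HIT; vc=[4]
#11 0x77→b14/s0 L1-HIT; vc=[4]
#12 0x77→b14/s0 L1-HIT; vc=[4]
#13 0x72→b14/s0 L1-HIT; vc=[4]

MISSES = 2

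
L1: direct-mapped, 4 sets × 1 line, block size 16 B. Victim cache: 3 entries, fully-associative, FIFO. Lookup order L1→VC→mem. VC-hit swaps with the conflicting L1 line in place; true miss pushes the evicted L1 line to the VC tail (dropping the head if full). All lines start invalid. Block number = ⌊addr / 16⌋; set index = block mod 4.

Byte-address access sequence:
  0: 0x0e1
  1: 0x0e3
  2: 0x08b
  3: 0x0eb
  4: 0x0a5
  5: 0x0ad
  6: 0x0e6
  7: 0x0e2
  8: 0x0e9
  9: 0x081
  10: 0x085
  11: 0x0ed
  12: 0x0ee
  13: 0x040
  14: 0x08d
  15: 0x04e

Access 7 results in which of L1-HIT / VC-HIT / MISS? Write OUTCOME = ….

0: 0xe1 (blk 14, set 2) → MISS  vc=[]
1: 0xe3 (blk 14, set 2) → L1-HIT  vc=[]
2: 0x8b (blk 8, set 0) → MISS  vc=[]
3: 0xeb (blk 14, set 2) → L1-HIT  vc=[]
4: 0xa5 (blk 10, set 2) → MISS  vc=[14]
5: 0xad (blk 10, set 2) → L1-HIT  vc=[14]
6: 0xe6 (blk 14, set 2) → VC-HIT  vc=[10]
7: 0xe2 (blk 14, set 2) → L1-HIT  vc=[10]
8: 0xe9 (blk 14, set 2) → L1-HIT  vc=[10]
9: 0x81 (blk 8, set 0) → L1-HIT  vc=[10]
10: 0x85 (blk 8, set 0) → L1-HIT  vc=[10]
11: 0xed (blk 14, set 2) → L1-HIT  vc=[10]
12: 0xee (blk 14, set 2) → L1-HIT  vc=[10]
13: 0x40 (blk 4, set 0) → MISS  vc=[10, 8]
14: 0x8d (blk 8, set 0) → VC-HIT  vc=[10, 4]
15: 0x4e (blk 4, set 0) → VC-HIT  vc=[10, 8]

OUTCOME = L1-HIT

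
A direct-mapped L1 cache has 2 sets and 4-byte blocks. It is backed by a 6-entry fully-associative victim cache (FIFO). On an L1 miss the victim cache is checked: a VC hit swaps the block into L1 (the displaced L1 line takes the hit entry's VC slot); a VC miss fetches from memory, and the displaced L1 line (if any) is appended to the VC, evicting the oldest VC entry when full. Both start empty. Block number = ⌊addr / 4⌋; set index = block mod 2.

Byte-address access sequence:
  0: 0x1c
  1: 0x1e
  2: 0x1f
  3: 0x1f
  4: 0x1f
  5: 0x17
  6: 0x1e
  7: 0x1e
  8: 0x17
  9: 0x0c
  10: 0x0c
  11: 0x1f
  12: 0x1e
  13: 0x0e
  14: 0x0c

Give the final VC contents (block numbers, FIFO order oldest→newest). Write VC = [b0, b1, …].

  [0] addr=0x1c blk=7 s=1: MISS | VC []
  [1] addr=0x1e blk=7 s=1: L1-HIT | VC []
  [2] addr=0x1f blk=7 s=1: L1-HIT | VC []
  [3] addr=0x1f blk=7 s=1: L1-HIT | VC []
  [4] addr=0x1f blk=7 s=1: L1-HIT | VC []
  [5] addr=0x17 blk=5 s=1: MISS | VC [7]
  [6] addr=0x1e blk=7 s=1: VC-HIT | VC [5]
  [7] addr=0x1e blk=7 s=1: L1-HIT | VC [5]
  [8] addr=0x17 blk=5 s=1: VC-HIT | VC [7]
  [9] addr=0xc blk=3 s=1: MISS | VC [7, 5]
  [10] addr=0xc blk=3 s=1: L1-HIT | VC [7, 5]
  [11] addr=0x1f blk=7 s=1: VC-HIT | VC [3, 5]
  [12] addr=0x1e blk=7 s=1: L1-HIT | VC [3, 5]
  [13] addr=0xe blk=3 s=1: VC-HIT | VC [7, 5]
  [14] addr=0xc blk=3 s=1: L1-HIT | VC [7, 5]

VC = [7, 5]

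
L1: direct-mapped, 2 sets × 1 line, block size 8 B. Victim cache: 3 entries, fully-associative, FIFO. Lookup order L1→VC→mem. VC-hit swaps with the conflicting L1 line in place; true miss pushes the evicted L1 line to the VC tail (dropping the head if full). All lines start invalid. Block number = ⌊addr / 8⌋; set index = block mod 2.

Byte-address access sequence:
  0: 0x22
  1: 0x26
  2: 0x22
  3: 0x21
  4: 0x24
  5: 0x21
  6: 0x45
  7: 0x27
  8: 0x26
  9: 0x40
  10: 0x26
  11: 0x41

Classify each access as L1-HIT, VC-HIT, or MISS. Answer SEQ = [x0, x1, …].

SEQ = [MISS, L1-HIT, L1-HIT, L1-HIT, L1-HIT, L1-HIT, MISS, VC-HIT, L1-HIT, VC-HIT, VC-HIT, VC-HIT]

0: 0x22 (blk 4, set 0) → MISS  vc=[]
1: 0x26 (blk 4, set 0) → L1-HIT  vc=[]
2: 0x22 (blk 4, set 0) → L1-HIT  vc=[]
3: 0x21 (blk 4, set 0) → L1-HIT  vc=[]
4: 0x24 (blk 4, set 0) → L1-HIT  vc=[]
5: 0x21 (blk 4, set 0) → L1-HIT  vc=[]
6: 0x45 (blk 8, set 0) → MISS  vc=[4]
7: 0x27 (blk 4, set 0) → VC-HIT  vc=[8]
8: 0x26 (blk 4, set 0) → L1-HIT  vc=[8]
9: 0x40 (blk 8, set 0) → VC-HIT  vc=[4]
10: 0x26 (blk 4, set 0) → VC-HIT  vc=[8]
11: 0x41 (blk 8, set 0) → VC-HIT  vc=[4]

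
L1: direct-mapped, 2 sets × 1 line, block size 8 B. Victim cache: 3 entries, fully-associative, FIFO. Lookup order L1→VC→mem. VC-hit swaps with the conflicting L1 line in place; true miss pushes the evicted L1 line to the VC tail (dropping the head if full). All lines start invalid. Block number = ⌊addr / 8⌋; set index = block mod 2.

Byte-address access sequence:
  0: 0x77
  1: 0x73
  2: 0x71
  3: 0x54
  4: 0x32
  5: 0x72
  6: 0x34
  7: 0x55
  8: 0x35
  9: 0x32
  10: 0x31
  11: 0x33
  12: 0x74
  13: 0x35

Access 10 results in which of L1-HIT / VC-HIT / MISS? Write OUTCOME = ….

OUTCOME = L1-HIT

  [0] addr=0x77 blk=14 s=0: MISS | VC []
  [1] addr=0x73 blk=14 s=0: L1-HIT | VC []
  [2] addr=0x71 blk=14 s=0: L1-HIT | VC []
  [3] addr=0x54 blk=10 s=0: MISS | VC [14]
  [4] addr=0x32 blk=6 s=0: MISS | VC [14, 10]
  [5] addr=0x72 blk=14 s=0: VC-HIT | VC [6, 10]
  [6] addr=0x34 blk=6 s=0: VC-HIT | VC [14, 10]
  [7] addr=0x55 blk=10 s=0: VC-HIT | VC [14, 6]
  [8] addr=0x35 blk=6 s=0: VC-HIT | VC [14, 10]
  [9] addr=0x32 blk=6 s=0: L1-HIT | VC [14, 10]
  [10] addr=0x31 blk=6 s=0: L1-HIT | VC [14, 10]
  [11] addr=0x33 blk=6 s=0: L1-HIT | VC [14, 10]
  [12] addr=0x74 blk=14 s=0: VC-HIT | VC [6, 10]
  [13] addr=0x35 blk=6 s=0: VC-HIT | VC [14, 10]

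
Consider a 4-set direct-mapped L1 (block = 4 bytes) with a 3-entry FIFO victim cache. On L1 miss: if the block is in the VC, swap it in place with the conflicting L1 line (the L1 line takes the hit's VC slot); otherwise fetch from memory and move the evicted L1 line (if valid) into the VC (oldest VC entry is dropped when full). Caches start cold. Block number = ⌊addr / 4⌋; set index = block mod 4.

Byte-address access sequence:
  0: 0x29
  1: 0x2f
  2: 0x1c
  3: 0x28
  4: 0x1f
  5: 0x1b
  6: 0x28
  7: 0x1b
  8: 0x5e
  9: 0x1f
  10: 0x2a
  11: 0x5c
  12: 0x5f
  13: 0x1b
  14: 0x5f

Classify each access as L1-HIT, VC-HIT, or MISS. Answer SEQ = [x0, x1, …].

0: 0x29 (blk 10, set 2) → MISS  vc=[]
1: 0x2f (blk 11, set 3) → MISS  vc=[]
2: 0x1c (blk 7, set 3) → MISS  vc=[11]
3: 0x28 (blk 10, set 2) → L1-HIT  vc=[11]
4: 0x1f (blk 7, set 3) → L1-HIT  vc=[11]
5: 0x1b (blk 6, set 2) → MISS  vc=[11, 10]
6: 0x28 (blk 10, set 2) → VC-HIT  vc=[11, 6]
7: 0x1b (blk 6, set 2) → VC-HIT  vc=[11, 10]
8: 0x5e (blk 23, set 3) → MISS  vc=[11, 10, 7]
9: 0x1f (blk 7, set 3) → VC-HIT  vc=[11, 10, 23]
10: 0x2a (blk 10, set 2) → VC-HIT  vc=[11, 6, 23]
11: 0x5c (blk 23, set 3) → VC-HIT  vc=[11, 6, 7]
12: 0x5f (blk 23, set 3) → L1-HIT  vc=[11, 6, 7]
13: 0x1b (blk 6, set 2) → VC-HIT  vc=[11, 10, 7]
14: 0x5f (blk 23, set 3) → L1-HIT  vc=[11, 10, 7]

SEQ = [MISS, MISS, MISS, L1-HIT, L1-HIT, MISS, VC-HIT, VC-HIT, MISS, VC-HIT, VC-HIT, VC-HIT, L1-HIT, VC-HIT, L1-HIT]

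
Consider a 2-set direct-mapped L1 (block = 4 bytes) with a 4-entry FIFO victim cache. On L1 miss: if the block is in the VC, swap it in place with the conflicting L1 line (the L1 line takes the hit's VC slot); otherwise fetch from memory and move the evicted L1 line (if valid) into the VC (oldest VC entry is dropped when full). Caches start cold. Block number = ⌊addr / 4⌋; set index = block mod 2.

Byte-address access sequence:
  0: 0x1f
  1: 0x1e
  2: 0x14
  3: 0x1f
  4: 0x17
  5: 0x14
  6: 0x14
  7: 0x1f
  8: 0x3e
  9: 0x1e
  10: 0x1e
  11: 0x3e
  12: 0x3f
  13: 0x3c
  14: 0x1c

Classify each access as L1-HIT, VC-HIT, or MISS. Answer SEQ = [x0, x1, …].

  [0] addr=0x1f blk=7 s=1: MISS | VC []
  [1] addr=0x1e blk=7 s=1: L1-HIT | VC []
  [2] addr=0x14 blk=5 s=1: MISS | VC [7]
  [3] addr=0x1f blk=7 s=1: VC-HIT | VC [5]
  [4] addr=0x17 blk=5 s=1: VC-HIT | VC [7]
  [5] addr=0x14 blk=5 s=1: L1-HIT | VC [7]
  [6] addr=0x14 blk=5 s=1: L1-HIT | VC [7]
  [7] addr=0x1f blk=7 s=1: VC-HIT | VC [5]
  [8] addr=0x3e blk=15 s=1: MISS | VC [5, 7]
  [9] addr=0x1e blk=7 s=1: VC-HIT | VC [5, 15]
  [10] addr=0x1e blk=7 s=1: L1-HIT | VC [5, 15]
  [11] addr=0x3e blk=15 s=1: VC-HIT | VC [5, 7]
  [12] addr=0x3f blk=15 s=1: L1-HIT | VC [5, 7]
  [13] addr=0x3c blk=15 s=1: L1-HIT | VC [5, 7]
  [14] addr=0x1c blk=7 s=1: VC-HIT | VC [5, 15]

SEQ = [MISS, L1-HIT, MISS, VC-HIT, VC-HIT, L1-HIT, L1-HIT, VC-HIT, MISS, VC-HIT, L1-HIT, VC-HIT, L1-HIT, L1-HIT, VC-HIT]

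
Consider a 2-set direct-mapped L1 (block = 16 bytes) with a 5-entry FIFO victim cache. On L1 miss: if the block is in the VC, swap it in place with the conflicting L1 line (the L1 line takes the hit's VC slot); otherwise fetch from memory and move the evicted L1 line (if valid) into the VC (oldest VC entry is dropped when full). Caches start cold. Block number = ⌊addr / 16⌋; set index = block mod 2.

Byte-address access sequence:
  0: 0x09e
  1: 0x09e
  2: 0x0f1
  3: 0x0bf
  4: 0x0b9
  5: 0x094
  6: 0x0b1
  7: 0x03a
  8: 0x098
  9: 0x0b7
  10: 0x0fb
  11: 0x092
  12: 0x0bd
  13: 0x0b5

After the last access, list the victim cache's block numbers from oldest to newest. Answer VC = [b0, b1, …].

VC = [3, 9, 15]

0: 0x9e (blk 9, set 1) → MISS  vc=[]
1: 0x9e (blk 9, set 1) → L1-HIT  vc=[]
2: 0xf1 (blk 15, set 1) → MISS  vc=[9]
3: 0xbf (blk 11, set 1) → MISS  vc=[9, 15]
4: 0xb9 (blk 11, set 1) → L1-HIT  vc=[9, 15]
5: 0x94 (blk 9, set 1) → VC-HIT  vc=[11, 15]
6: 0xb1 (blk 11, set 1) → VC-HIT  vc=[9, 15]
7: 0x3a (blk 3, set 1) → MISS  vc=[9, 15, 11]
8: 0x98 (blk 9, set 1) → VC-HIT  vc=[3, 15, 11]
9: 0xb7 (blk 11, set 1) → VC-HIT  vc=[3, 15, 9]
10: 0xfb (blk 15, set 1) → VC-HIT  vc=[3, 11, 9]
11: 0x92 (blk 9, set 1) → VC-HIT  vc=[3, 11, 15]
12: 0xbd (blk 11, set 1) → VC-HIT  vc=[3, 9, 15]
13: 0xb5 (blk 11, set 1) → L1-HIT  vc=[3, 9, 15]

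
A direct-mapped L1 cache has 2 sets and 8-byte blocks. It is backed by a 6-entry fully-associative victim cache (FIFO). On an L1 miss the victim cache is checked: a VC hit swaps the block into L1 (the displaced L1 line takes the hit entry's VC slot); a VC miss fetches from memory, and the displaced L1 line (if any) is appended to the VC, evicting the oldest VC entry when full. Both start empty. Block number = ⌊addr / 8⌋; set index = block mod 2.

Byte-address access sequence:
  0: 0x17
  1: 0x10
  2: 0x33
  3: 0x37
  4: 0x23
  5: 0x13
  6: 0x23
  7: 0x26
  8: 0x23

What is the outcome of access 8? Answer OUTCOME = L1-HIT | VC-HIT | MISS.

#0 0x17→b2/s0 MISS; vc=[]
#1 0x10→b2/s0 L1-HIT; vc=[]
#2 0x33→b6/s0 MISS; vc=[2]
#3 0x37→b6/s0 L1-HIT; vc=[2]
#4 0x23→b4/s0 MISS; vc=[2,6]
#5 0x13→b2/s0 VC-HIT; vc=[4,6]
#6 0x23→b4/s0 VC-HIT; vc=[2,6]
#7 0x26→b4/s0 L1-HIT; vc=[2,6]
#8 0x23→b4/s0 L1-HIT; vc=[2,6]

OUTCOME = L1-HIT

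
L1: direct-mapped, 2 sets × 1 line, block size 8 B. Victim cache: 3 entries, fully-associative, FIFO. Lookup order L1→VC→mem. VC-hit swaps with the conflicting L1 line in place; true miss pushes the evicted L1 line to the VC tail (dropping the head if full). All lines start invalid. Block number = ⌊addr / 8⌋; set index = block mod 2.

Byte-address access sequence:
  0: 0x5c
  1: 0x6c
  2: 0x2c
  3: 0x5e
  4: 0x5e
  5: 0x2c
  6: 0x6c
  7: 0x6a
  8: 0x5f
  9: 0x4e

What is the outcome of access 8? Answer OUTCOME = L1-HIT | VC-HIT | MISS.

0: 0x5c (blk 11, set 1) → MISS  vc=[]
1: 0x6c (blk 13, set 1) → MISS  vc=[11]
2: 0x2c (blk 5, set 1) → MISS  vc=[11, 13]
3: 0x5e (blk 11, set 1) → VC-HIT  vc=[5, 13]
4: 0x5e (blk 11, set 1) → L1-HIT  vc=[5, 13]
5: 0x2c (blk 5, set 1) → VC-HIT  vc=[11, 13]
6: 0x6c (blk 13, set 1) → VC-HIT  vc=[11, 5]
7: 0x6a (blk 13, set 1) → L1-HIT  vc=[11, 5]
8: 0x5f (blk 11, set 1) → VC-HIT  vc=[13, 5]
9: 0x4e (blk 9, set 1) → MISS  vc=[13, 5, 11]

OUTCOME = VC-HIT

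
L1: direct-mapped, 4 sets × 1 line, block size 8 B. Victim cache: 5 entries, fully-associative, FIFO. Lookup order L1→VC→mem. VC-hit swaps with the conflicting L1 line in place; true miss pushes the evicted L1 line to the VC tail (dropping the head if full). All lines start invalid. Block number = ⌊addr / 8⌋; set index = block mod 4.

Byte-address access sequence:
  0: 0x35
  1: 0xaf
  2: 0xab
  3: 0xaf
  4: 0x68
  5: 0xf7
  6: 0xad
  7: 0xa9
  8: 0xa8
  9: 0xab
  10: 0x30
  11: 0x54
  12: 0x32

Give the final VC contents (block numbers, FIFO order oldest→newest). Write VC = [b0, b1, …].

VC = [13, 30, 10]

0: 0x35 (blk 6, set 2) → MISS  vc=[]
1: 0xaf (blk 21, set 1) → MISS  vc=[]
2: 0xab (blk 21, set 1) → L1-HIT  vc=[]
3: 0xaf (blk 21, set 1) → L1-HIT  vc=[]
4: 0x68 (blk 13, set 1) → MISS  vc=[21]
5: 0xf7 (blk 30, set 2) → MISS  vc=[21, 6]
6: 0xad (blk 21, set 1) → VC-HIT  vc=[13, 6]
7: 0xa9 (blk 21, set 1) → L1-HIT  vc=[13, 6]
8: 0xa8 (blk 21, set 1) → L1-HIT  vc=[13, 6]
9: 0xab (blk 21, set 1) → L1-HIT  vc=[13, 6]
10: 0x30 (blk 6, set 2) → VC-HIT  vc=[13, 30]
11: 0x54 (blk 10, set 2) → MISS  vc=[13, 30, 6]
12: 0x32 (blk 6, set 2) → VC-HIT  vc=[13, 30, 10]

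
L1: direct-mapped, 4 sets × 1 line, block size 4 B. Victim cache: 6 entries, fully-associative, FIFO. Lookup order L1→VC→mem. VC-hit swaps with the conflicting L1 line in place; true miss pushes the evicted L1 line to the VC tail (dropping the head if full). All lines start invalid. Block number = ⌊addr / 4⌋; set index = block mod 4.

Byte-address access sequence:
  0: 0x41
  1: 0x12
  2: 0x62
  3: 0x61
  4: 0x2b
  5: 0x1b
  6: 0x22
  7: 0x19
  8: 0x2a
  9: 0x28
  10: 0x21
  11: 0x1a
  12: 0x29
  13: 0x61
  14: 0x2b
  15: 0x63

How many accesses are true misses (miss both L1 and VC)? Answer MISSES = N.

0: 0x41 (blk 16, set 0) → MISS  vc=[]
1: 0x12 (blk 4, set 0) → MISS  vc=[16]
2: 0x62 (blk 24, set 0) → MISS  vc=[16, 4]
3: 0x61 (blk 24, set 0) → L1-HIT  vc=[16, 4]
4: 0x2b (blk 10, set 2) → MISS  vc=[16, 4]
5: 0x1b (blk 6, set 2) → MISS  vc=[16, 4, 10]
6: 0x22 (blk 8, set 0) → MISS  vc=[16, 4, 10, 24]
7: 0x19 (blk 6, set 2) → L1-HIT  vc=[16, 4, 10, 24]
8: 0x2a (blk 10, set 2) → VC-HIT  vc=[16, 4, 6, 24]
9: 0x28 (blk 10, set 2) → L1-HIT  vc=[16, 4, 6, 24]
10: 0x21 (blk 8, set 0) → L1-HIT  vc=[16, 4, 6, 24]
11: 0x1a (blk 6, set 2) → VC-HIT  vc=[16, 4, 10, 24]
12: 0x29 (blk 10, set 2) → VC-HIT  vc=[16, 4, 6, 24]
13: 0x61 (blk 24, set 0) → VC-HIT  vc=[16, 4, 6, 8]
14: 0x2b (blk 10, set 2) → L1-HIT  vc=[16, 4, 6, 8]
15: 0x63 (blk 24, set 0) → L1-HIT  vc=[16, 4, 6, 8]

MISSES = 6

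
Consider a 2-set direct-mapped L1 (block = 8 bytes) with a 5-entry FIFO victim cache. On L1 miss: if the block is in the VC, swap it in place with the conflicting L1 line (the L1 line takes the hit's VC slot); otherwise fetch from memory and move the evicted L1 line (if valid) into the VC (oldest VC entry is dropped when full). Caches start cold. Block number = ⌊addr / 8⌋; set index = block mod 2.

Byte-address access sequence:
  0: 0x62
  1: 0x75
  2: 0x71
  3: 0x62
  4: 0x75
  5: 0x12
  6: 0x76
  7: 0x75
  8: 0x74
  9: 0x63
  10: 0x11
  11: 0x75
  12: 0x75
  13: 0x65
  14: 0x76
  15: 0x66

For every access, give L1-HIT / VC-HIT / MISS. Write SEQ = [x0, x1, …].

  [0] addr=0x62 blk=12 s=0: MISS | VC []
  [1] addr=0x75 blk=14 s=0: MISS | VC [12]
  [2] addr=0x71 blk=14 s=0: L1-HIT | VC [12]
  [3] addr=0x62 blk=12 s=0: VC-HIT | VC [14]
  [4] addr=0x75 blk=14 s=0: VC-HIT | VC [12]
  [5] addr=0x12 blk=2 s=0: MISS | VC [12, 14]
  [6] addr=0x76 blk=14 s=0: VC-HIT | VC [12, 2]
  [7] addr=0x75 blk=14 s=0: L1-HIT | VC [12, 2]
  [8] addr=0x74 blk=14 s=0: L1-HIT | VC [12, 2]
  [9] addr=0x63 blk=12 s=0: VC-HIT | VC [14, 2]
  [10] addr=0x11 blk=2 s=0: VC-HIT | VC [14, 12]
  [11] addr=0x75 blk=14 s=0: VC-HIT | VC [2, 12]
  [12] addr=0x75 blk=14 s=0: L1-HIT | VC [2, 12]
  [13] addr=0x65 blk=12 s=0: VC-HIT | VC [2, 14]
  [14] addr=0x76 blk=14 s=0: VC-HIT | VC [2, 12]
  [15] addr=0x66 blk=12 s=0: VC-HIT | VC [2, 14]

SEQ = [MISS, MISS, L1-HIT, VC-HIT, VC-HIT, MISS, VC-HIT, L1-HIT, L1-HIT, VC-HIT, VC-HIT, VC-HIT, L1-HIT, VC-HIT, VC-HIT, VC-HIT]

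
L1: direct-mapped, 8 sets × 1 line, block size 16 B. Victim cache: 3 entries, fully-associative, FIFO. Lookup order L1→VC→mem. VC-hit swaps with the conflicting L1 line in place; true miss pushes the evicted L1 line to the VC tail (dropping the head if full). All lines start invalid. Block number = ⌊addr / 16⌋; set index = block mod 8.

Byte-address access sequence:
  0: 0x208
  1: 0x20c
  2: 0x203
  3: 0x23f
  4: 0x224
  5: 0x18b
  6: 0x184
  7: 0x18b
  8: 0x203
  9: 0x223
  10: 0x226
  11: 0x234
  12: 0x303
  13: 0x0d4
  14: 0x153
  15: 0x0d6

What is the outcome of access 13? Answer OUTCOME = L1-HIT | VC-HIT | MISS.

OUTCOME = MISS

  [0] addr=0x208 blk=32 s=0: MISS | VC []
  [1] addr=0x20c blk=32 s=0: L1-HIT | VC []
  [2] addr=0x203 blk=32 s=0: L1-HIT | VC []
  [3] addr=0x23f blk=35 s=3: MISS | VC []
  [4] addr=0x224 blk=34 s=2: MISS | VC []
  [5] addr=0x18b blk=24 s=0: MISS | VC [32]
  [6] addr=0x184 blk=24 s=0: L1-HIT | VC [32]
  [7] addr=0x18b blk=24 s=0: L1-HIT | VC [32]
  [8] addr=0x203 blk=32 s=0: VC-HIT | VC [24]
  [9] addr=0x223 blk=34 s=2: L1-HIT | VC [24]
  [10] addr=0x226 blk=34 s=2: L1-HIT | VC [24]
  [11] addr=0x234 blk=35 s=3: L1-HIT | VC [24]
  [12] addr=0x303 blk=48 s=0: MISS | VC [24, 32]
  [13] addr=0xd4 blk=13 s=5: MISS | VC [24, 32]
  [14] addr=0x153 blk=21 s=5: MISS | VC [24, 32, 13]
  [15] addr=0xd6 blk=13 s=5: VC-HIT | VC [24, 32, 21]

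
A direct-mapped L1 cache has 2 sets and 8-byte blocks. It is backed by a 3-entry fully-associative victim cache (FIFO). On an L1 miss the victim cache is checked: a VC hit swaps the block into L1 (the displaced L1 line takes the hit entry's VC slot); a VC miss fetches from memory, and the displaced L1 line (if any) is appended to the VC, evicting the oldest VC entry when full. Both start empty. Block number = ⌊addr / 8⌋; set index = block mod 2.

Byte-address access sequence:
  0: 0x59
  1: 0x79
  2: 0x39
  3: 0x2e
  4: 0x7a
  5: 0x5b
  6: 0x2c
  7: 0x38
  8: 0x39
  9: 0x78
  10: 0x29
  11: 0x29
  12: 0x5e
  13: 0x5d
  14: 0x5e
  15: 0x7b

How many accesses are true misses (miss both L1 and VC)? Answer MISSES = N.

MISSES = 4

  [0] addr=0x59 blk=11 s=1: MISS | VC []
  [1] addr=0x79 blk=15 s=1: MISS | VC [11]
  [2] addr=0x39 blk=7 s=1: MISS | VC [11, 15]
  [3] addr=0x2e blk=5 s=1: MISS | VC [11, 15, 7]
  [4] addr=0x7a blk=15 s=1: VC-HIT | VC [11, 5, 7]
  [5] addr=0x5b blk=11 s=1: VC-HIT | VC [15, 5, 7]
  [6] addr=0x2c blk=5 s=1: VC-HIT | VC [15, 11, 7]
  [7] addr=0x38 blk=7 s=1: VC-HIT | VC [15, 11, 5]
  [8] addr=0x39 blk=7 s=1: L1-HIT | VC [15, 11, 5]
  [9] addr=0x78 blk=15 s=1: VC-HIT | VC [7, 11, 5]
  [10] addr=0x29 blk=5 s=1: VC-HIT | VC [7, 11, 15]
  [11] addr=0x29 blk=5 s=1: L1-HIT | VC [7, 11, 15]
  [12] addr=0x5e blk=11 s=1: VC-HIT | VC [7, 5, 15]
  [13] addr=0x5d blk=11 s=1: L1-HIT | VC [7, 5, 15]
  [14] addr=0x5e blk=11 s=1: L1-HIT | VC [7, 5, 15]
  [15] addr=0x7b blk=15 s=1: VC-HIT | VC [7, 5, 11]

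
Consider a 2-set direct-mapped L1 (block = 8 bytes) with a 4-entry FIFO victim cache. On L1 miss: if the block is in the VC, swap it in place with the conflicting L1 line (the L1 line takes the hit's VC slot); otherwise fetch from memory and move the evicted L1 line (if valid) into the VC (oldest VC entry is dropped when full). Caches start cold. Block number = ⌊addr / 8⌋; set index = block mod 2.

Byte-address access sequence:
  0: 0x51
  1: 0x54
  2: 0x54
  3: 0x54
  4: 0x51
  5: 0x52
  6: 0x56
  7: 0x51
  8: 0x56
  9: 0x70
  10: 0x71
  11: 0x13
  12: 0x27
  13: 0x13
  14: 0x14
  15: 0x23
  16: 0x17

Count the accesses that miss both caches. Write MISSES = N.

MISSES = 4

  [0] addr=0x51 blk=10 s=0: MISS | VC []
  [1] addr=0x54 blk=10 s=0: L1-HIT | VC []
  [2] addr=0x54 blk=10 s=0: L1-HIT | VC []
  [3] addr=0x54 blk=10 s=0: L1-HIT | VC []
  [4] addr=0x51 blk=10 s=0: L1-HIT | VC []
  [5] addr=0x52 blk=10 s=0: L1-HIT | VC []
  [6] addr=0x56 blk=10 s=0: L1-HIT | VC []
  [7] addr=0x51 blk=10 s=0: L1-HIT | VC []
  [8] addr=0x56 blk=10 s=0: L1-HIT | VC []
  [9] addr=0x70 blk=14 s=0: MISS | VC [10]
  [10] addr=0x71 blk=14 s=0: L1-HIT | VC [10]
  [11] addr=0x13 blk=2 s=0: MISS | VC [10, 14]
  [12] addr=0x27 blk=4 s=0: MISS | VC [10, 14, 2]
  [13] addr=0x13 blk=2 s=0: VC-HIT | VC [10, 14, 4]
  [14] addr=0x14 blk=2 s=0: L1-HIT | VC [10, 14, 4]
  [15] addr=0x23 blk=4 s=0: VC-HIT | VC [10, 14, 2]
  [16] addr=0x17 blk=2 s=0: VC-HIT | VC [10, 14, 4]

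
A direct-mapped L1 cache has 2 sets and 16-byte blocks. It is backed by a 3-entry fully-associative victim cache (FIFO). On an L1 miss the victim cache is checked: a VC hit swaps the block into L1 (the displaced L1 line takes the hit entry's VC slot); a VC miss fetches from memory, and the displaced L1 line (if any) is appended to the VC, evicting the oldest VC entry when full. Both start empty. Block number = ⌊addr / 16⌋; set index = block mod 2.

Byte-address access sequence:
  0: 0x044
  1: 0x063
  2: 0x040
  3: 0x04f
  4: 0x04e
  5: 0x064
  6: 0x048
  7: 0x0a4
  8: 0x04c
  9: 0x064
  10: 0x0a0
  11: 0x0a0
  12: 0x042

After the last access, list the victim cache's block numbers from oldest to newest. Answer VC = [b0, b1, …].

VC = [10, 6]

0: 0x44 (blk 4, set 0) → MISS  vc=[]
1: 0x63 (blk 6, set 0) → MISS  vc=[4]
2: 0x40 (blk 4, set 0) → VC-HIT  vc=[6]
3: 0x4f (blk 4, set 0) → L1-HIT  vc=[6]
4: 0x4e (blk 4, set 0) → L1-HIT  vc=[6]
5: 0x64 (blk 6, set 0) → VC-HIT  vc=[4]
6: 0x48 (blk 4, set 0) → VC-HIT  vc=[6]
7: 0xa4 (blk 10, set 0) → MISS  vc=[6, 4]
8: 0x4c (blk 4, set 0) → VC-HIT  vc=[6, 10]
9: 0x64 (blk 6, set 0) → VC-HIT  vc=[4, 10]
10: 0xa0 (blk 10, set 0) → VC-HIT  vc=[4, 6]
11: 0xa0 (blk 10, set 0) → L1-HIT  vc=[4, 6]
12: 0x42 (blk 4, set 0) → VC-HIT  vc=[10, 6]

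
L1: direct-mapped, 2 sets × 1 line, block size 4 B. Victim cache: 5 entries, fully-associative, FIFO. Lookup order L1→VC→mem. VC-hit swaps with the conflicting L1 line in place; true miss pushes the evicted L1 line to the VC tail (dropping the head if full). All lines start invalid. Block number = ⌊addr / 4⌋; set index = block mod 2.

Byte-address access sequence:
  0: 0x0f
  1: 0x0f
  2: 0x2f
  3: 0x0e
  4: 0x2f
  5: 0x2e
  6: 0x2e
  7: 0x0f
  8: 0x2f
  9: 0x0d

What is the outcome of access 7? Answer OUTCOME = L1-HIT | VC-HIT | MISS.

#0 0xf→b3/s1 MISS; vc=[]
#1 0xf→b3/s1 L1-HIT; vc=[]
#2 0x2f→b11/s1 MISS; vc=[3]
#3 0xe→b3/s1 VC-HIT; vc=[11]
#4 0x2f→b11/s1 VC-HIT; vc=[3]
#5 0x2e→b11/s1 L1-HIT; vc=[3]
#6 0x2e→b11/s1 L1-HIT; vc=[3]
#7 0xf→b3/s1 VC-HIT; vc=[11]
#8 0x2f→b11/s1 VC-HIT; vc=[3]
#9 0xd→b3/s1 VC-HIT; vc=[11]

OUTCOME = VC-HIT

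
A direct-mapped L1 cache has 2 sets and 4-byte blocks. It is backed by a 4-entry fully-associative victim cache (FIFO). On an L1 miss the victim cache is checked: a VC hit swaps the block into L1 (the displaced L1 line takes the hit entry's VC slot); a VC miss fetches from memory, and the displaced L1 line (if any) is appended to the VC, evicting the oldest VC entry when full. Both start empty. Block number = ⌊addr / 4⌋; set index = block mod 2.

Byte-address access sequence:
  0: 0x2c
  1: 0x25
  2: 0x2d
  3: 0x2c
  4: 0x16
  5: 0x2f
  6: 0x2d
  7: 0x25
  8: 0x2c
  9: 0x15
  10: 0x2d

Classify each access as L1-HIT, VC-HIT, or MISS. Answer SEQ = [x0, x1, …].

#0 0x2c→b11/s1 MISS; vc=[]
#1 0x25→b9/s1 MISS; vc=[11]
#2 0x2d→b11/s1 VC-HIT; vc=[9]
#3 0x2c→b11/s1 L1-HIT; vc=[9]
#4 0x16→b5/s1 MISS; vc=[9,11]
#5 0x2f→b11/s1 VC-HIT; vc=[9,5]
#6 0x2d→b11/s1 L1-HIT; vc=[9,5]
#7 0x25→b9/s1 VC-HIT; vc=[11,5]
#8 0x2c→b11/s1 VC-HIT; vc=[9,5]
#9 0x15→b5/s1 VC-HIT; vc=[9,11]
#10 0x2d→b11/s1 VC-HIT; vc=[9,5]

SEQ = [MISS, MISS, VC-HIT, L1-HIT, MISS, VC-HIT, L1-HIT, VC-HIT, VC-HIT, VC-HIT, VC-HIT]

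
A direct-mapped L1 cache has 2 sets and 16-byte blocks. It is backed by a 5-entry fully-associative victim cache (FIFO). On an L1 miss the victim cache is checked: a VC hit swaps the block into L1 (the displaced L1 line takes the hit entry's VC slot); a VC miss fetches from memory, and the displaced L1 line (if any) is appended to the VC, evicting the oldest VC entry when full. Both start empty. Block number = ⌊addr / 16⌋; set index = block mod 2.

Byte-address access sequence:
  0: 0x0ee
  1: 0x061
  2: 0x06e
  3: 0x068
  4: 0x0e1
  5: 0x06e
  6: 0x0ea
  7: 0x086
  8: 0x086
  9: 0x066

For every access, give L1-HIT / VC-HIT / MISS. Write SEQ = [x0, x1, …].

#0 0xee→b14/s0 MISS; vc=[]
#1 0x61→b6/s0 MISS; vc=[14]
#2 0x6e→b6/s0 L1-HIT; vc=[14]
#3 0x68→b6/s0 L1-HIT; vc=[14]
#4 0xe1→b14/s0 VC-HIT; vc=[6]
#5 0x6e→b6/s0 VC-HIT; vc=[14]
#6 0xea→b14/s0 VC-HIT; vc=[6]
#7 0x86→b8/s0 MISS; vc=[6,14]
#8 0x86→b8/s0 L1-HIT; vc=[6,14]
#9 0x66→b6/s0 VC-HIT; vc=[8,14]

SEQ = [MISS, MISS, L1-HIT, L1-HIT, VC-HIT, VC-HIT, VC-HIT, MISS, L1-HIT, VC-HIT]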